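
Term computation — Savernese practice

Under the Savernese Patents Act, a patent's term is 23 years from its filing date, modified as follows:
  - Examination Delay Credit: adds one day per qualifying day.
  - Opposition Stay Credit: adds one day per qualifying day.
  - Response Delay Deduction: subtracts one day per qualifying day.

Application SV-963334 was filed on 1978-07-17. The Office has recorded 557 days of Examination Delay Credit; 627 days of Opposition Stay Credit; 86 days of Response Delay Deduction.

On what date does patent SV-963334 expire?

Base term: filing date + 23 years → 17 July 2001.
Examination Delay Credit: +557 days → 25 January 2003.
Opposition Stay Credit: +627 days → 13 October 2004.
Response Delay Deduction: −86 days → 19 July 2004.

2004-07-19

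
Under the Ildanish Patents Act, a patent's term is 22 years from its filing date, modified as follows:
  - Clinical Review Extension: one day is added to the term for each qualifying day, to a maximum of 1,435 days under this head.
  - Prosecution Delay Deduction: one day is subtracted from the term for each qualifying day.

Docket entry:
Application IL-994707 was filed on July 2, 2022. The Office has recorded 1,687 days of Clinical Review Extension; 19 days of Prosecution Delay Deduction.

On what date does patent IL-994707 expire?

Base term: filing date + 22 years → 2 July 2044.
Clinical Review Extension: 1687 days claimed exceeds the 1435-day cap, so +1435 days → 6 June 2048.
Prosecution Delay Deduction: −19 days → 18 May 2048.

May 18, 2048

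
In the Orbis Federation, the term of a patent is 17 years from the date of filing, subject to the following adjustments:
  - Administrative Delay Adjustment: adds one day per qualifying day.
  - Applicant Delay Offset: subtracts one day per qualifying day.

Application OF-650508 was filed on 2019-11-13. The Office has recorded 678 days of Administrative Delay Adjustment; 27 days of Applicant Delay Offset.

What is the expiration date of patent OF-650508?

Base term: filing date + 17 years → 13 November 2036.
Administrative Delay Adjustment: +678 days → 22 September 2038.
Applicant Delay Offset: −27 days → 26 August 2038.

August 26, 2038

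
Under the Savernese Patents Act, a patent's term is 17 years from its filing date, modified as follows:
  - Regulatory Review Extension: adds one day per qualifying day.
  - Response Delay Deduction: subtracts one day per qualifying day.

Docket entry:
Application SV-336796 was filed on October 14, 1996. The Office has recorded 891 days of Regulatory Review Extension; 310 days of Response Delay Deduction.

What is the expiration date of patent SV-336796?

May 18, 2015

Base term: filing date + 17 years → 14 October 2013.
Regulatory Review Extension: +891 days → 23 March 2016.
Response Delay Deduction: −310 days → 18 May 2015.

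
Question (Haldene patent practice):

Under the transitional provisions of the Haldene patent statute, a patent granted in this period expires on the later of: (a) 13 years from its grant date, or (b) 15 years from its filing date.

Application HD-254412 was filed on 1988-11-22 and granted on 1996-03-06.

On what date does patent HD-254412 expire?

(a) grant + 13 years → 6 March 2009.
(b) filing + 15 years → 22 November 2003.
Later of the two: 6 March 2009.

2009-03-06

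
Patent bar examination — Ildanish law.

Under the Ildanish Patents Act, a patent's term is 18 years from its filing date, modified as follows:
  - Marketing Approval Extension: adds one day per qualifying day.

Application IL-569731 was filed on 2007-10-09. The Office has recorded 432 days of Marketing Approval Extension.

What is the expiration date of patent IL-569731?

December 15, 2026

Base term: filing date + 18 years → 9 October 2025.
Marketing Approval Extension: +432 days → 15 December 2026.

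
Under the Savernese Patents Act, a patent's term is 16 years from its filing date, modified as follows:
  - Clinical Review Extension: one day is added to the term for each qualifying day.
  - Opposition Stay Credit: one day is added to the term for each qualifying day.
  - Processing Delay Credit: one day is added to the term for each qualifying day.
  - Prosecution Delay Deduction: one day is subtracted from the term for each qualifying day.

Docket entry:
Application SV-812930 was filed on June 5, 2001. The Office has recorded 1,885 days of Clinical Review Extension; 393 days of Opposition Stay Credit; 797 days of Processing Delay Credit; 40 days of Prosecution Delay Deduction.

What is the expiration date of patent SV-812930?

Base term: filing date + 16 years → 5 June 2017.
Clinical Review Extension: +1885 days → 3 August 2022.
Opposition Stay Credit: +393 days → 31 August 2023.
Processing Delay Credit: +797 days → 5 November 2025.
Prosecution Delay Deduction: −40 days → 26 September 2025.

September 26, 2025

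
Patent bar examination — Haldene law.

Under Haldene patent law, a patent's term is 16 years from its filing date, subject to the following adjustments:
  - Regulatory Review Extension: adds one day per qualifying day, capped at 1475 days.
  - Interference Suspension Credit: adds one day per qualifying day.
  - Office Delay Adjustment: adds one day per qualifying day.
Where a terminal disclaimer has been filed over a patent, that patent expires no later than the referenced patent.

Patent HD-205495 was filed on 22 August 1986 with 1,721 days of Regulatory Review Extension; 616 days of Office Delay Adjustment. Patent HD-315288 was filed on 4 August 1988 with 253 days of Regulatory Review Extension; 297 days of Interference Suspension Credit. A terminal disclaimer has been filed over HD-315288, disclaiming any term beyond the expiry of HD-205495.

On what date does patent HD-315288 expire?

Natural term of HD-315288:
  Base: filing + 16 years → 4 August 2004.
  Regulatory Review Extension: 253 days (within the 1475-day cap) → +253 days → 14 April 2005.
  Interference Suspension Credit: +297 days → 5 February 2006.
Expiry of referenced patent HD-205495:
  Base: filing + 16 years → 22 August 2002.
  Regulatory Review Extension: 1721 days claimed exceeds the 1475-day cap, so +1475 days → 5 September 2006.
  Office Delay Adjustment: +616 days → 13 May 2008.
Terminal disclaimer: HD-315288 expires on the earlier of 5 February 2006 and 13 May 2008.

February 5, 2006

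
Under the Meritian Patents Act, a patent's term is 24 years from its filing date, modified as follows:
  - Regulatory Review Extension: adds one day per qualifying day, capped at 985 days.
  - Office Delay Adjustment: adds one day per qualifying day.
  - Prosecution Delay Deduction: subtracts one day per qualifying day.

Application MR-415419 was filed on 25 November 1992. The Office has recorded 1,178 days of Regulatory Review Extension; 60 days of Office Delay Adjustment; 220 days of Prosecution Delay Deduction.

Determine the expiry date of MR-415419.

2019-02-28

Base term: filing date + 24 years → 25 November 2016.
Regulatory Review Extension: 1178 days claimed exceeds the 985-day cap, so +985 days → 7 August 2019.
Office Delay Adjustment: +60 days → 6 October 2019.
Prosecution Delay Deduction: −220 days → 28 February 2019.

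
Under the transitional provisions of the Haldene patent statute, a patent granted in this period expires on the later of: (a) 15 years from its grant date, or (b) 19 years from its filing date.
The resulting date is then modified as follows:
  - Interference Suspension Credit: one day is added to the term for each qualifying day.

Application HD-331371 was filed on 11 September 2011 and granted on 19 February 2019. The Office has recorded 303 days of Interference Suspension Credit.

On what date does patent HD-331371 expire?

(a) grant + 15 years → 19 February 2034.
(b) filing + 19 years → 11 September 2030.
Later of the two: 19 February 2034.
Interference Suspension Credit: +303 days → 19 December 2034.

2034-12-19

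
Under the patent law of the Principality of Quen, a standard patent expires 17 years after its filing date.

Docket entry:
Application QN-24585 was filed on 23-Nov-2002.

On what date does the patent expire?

November 23, 2019

Filing date + 17 years → 23 November 2019.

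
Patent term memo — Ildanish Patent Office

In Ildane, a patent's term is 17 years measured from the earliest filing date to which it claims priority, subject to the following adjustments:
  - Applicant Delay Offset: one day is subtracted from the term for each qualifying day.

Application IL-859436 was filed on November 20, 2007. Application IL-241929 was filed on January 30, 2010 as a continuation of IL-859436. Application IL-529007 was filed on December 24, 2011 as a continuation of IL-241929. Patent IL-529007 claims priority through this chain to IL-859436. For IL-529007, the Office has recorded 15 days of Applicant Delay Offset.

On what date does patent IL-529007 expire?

2024-11-05

Earliest priority filing: 20 November 2007.
Base term: 20 November 2007 + 17 years → 20 November 2024.
Applicant Delay Offset: −15 days → 5 November 2024.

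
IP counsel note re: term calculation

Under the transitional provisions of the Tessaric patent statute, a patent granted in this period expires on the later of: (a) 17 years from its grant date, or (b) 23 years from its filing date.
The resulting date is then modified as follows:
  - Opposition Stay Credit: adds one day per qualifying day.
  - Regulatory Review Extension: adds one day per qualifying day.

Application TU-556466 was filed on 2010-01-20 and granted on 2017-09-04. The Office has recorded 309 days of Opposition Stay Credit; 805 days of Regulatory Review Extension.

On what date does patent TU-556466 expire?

September 22, 2037

(a) grant + 17 years → 4 September 2034.
(b) filing + 23 years → 20 January 2033.
Later of the two: 4 September 2034.
Opposition Stay Credit: +309 days → 10 July 2035.
Regulatory Review Extension: +805 days → 22 September 2037.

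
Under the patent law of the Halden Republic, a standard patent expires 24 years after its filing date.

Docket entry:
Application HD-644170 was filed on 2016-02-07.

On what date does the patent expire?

Filing date + 24 years → 7 February 2040.

2040-02-07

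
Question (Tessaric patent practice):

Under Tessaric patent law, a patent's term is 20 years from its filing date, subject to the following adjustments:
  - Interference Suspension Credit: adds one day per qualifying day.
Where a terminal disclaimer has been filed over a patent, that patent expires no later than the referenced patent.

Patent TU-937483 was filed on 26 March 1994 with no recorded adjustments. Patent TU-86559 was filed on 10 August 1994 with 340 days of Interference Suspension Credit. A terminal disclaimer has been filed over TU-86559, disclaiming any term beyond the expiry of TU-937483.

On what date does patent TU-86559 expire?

2014-03-26

Natural term of TU-86559:
  Base: filing + 20 years → 10 August 2014.
  Interference Suspension Credit: +340 days → 16 July 2015.
Expiry of referenced patent TU-937483:
  Base: filing + 20 years → 26 March 2014.
Terminal disclaimer: TU-86559 expires on the earlier of 16 July 2015 and 26 March 2014.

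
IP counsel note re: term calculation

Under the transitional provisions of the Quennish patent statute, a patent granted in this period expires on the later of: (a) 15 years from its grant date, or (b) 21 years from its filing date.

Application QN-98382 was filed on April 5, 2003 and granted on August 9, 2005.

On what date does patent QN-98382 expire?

2024-04-05

(a) grant + 15 years → 9 August 2020.
(b) filing + 21 years → 5 April 2024.
Later of the two: 5 April 2024.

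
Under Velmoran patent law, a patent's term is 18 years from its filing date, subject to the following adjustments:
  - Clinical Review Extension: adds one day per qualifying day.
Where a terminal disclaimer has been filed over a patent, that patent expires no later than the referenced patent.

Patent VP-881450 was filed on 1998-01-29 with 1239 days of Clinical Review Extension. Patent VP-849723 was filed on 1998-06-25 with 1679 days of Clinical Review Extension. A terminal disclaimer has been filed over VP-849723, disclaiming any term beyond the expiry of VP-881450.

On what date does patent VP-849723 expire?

June 21, 2019

Natural term of VP-849723:
  Base: filing + 18 years → 25 June 2016.
  Clinical Review Extension: +1679 days → 29 January 2021.
Expiry of referenced patent VP-881450:
  Base: filing + 18 years → 29 January 2016.
  Clinical Review Extension: +1239 days → 21 June 2019.
Terminal disclaimer: VP-849723 expires on the earlier of 29 January 2021 and 21 June 2019.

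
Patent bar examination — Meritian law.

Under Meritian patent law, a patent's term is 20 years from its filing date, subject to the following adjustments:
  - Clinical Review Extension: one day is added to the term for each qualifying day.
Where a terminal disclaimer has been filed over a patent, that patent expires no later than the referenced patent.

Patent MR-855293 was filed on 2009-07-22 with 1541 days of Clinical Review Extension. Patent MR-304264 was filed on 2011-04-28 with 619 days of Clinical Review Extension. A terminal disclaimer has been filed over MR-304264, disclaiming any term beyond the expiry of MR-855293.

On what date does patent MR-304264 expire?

January 6, 2033

Natural term of MR-304264:
  Base: filing + 20 years → 28 April 2031.
  Clinical Review Extension: +619 days → 6 January 2033.
Expiry of referenced patent MR-855293:
  Base: filing + 20 years → 22 July 2029.
  Clinical Review Extension: +1541 days → 10 October 2033.
Terminal disclaimer: MR-304264 expires on the earlier of 6 January 2033 and 10 October 2033.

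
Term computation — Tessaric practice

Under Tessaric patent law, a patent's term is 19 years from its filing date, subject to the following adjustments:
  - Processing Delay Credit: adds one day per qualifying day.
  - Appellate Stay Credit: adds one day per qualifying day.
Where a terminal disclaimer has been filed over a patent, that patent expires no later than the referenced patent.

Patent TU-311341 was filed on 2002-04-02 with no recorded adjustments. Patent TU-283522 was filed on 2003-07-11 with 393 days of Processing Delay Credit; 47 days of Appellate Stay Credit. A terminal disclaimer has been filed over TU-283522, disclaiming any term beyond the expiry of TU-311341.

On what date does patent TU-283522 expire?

April 2, 2021

Natural term of TU-283522:
  Base: filing + 19 years → 11 July 2022.
  Processing Delay Credit: +393 days → 8 August 2023.
  Appellate Stay Credit: +47 days → 24 September 2023.
Expiry of referenced patent TU-311341:
  Base: filing + 19 years → 2 April 2021.
Terminal disclaimer: TU-283522 expires on the earlier of 24 September 2023 and 2 April 2021.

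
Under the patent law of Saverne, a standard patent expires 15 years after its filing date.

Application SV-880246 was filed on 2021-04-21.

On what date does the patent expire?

Filing date + 15 years → 21 April 2036.

April 21, 2036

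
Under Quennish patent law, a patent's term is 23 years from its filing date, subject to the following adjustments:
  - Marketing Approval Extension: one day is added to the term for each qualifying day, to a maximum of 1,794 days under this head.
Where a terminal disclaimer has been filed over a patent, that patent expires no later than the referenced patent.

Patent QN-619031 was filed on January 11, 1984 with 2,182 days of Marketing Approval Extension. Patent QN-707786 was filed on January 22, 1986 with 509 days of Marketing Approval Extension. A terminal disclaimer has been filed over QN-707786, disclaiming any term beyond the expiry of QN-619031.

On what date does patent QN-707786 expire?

June 15, 2010

Natural term of QN-707786:
  Base: filing + 23 years → 22 January 2009.
  Marketing Approval Extension: 509 days (within the 1794-day cap) → +509 days → 15 June 2010.
Expiry of referenced patent QN-619031:
  Base: filing + 23 years → 11 January 2007.
  Marketing Approval Extension: 2182 days claimed exceeds the 1794-day cap, so +1794 days → 10 December 2011.
Terminal disclaimer: QN-707786 expires on the earlier of 15 June 2010 and 10 December 2011.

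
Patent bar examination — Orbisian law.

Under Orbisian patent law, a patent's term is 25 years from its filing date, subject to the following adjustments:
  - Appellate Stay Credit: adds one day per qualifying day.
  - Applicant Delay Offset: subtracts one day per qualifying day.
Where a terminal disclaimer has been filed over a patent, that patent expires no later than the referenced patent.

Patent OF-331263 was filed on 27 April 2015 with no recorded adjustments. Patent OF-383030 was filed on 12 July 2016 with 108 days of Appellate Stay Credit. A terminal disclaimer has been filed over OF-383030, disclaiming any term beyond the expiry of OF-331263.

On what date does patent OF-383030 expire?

April 27, 2040

Natural term of OF-383030:
  Base: filing + 25 years → 12 July 2041.
  Appellate Stay Credit: +108 days → 28 October 2041.
Expiry of referenced patent OF-331263:
  Base: filing + 25 years → 27 April 2040.
Terminal disclaimer: OF-383030 expires on the earlier of 28 October 2041 and 27 April 2040.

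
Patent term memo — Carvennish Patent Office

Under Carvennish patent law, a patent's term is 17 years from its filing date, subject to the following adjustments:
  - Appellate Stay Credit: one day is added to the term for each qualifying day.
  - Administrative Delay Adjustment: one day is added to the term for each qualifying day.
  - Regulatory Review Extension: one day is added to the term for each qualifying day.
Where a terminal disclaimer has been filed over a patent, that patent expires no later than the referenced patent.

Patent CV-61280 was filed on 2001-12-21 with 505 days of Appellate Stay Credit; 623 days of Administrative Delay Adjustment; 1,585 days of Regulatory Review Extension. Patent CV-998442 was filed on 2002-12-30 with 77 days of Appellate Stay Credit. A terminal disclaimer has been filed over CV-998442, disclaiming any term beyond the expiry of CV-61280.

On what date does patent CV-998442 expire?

Natural term of CV-998442:
  Base: filing + 17 years → 30 December 2019.
  Appellate Stay Credit: +77 days → 16 March 2020.
Expiry of referenced patent CV-61280:
  Base: filing + 17 years → 21 December 2018.
  Appellate Stay Credit: +505 days → 9 May 2020.
  Administrative Delay Adjustment: +623 days → 22 January 2022.
  Regulatory Review Extension: +1585 days → 26 May 2026.
Terminal disclaimer: CV-998442 expires on the earlier of 16 March 2020 and 26 May 2026.

2020-03-16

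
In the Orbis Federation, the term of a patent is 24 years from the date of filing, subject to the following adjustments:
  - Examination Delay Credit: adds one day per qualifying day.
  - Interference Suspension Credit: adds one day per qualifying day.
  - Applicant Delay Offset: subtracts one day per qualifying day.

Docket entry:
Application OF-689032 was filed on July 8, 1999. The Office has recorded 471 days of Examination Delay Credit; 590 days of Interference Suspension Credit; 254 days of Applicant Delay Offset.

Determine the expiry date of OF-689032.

2025-09-22

Base term: filing date + 24 years → 8 July 2023.
Examination Delay Credit: +471 days → 21 October 2024.
Interference Suspension Credit: +590 days → 3 June 2026.
Applicant Delay Offset: −254 days → 22 September 2025.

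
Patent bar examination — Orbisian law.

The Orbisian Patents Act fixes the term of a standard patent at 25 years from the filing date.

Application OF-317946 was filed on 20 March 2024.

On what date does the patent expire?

Filing date + 25 years → 20 March 2049.

2049-03-20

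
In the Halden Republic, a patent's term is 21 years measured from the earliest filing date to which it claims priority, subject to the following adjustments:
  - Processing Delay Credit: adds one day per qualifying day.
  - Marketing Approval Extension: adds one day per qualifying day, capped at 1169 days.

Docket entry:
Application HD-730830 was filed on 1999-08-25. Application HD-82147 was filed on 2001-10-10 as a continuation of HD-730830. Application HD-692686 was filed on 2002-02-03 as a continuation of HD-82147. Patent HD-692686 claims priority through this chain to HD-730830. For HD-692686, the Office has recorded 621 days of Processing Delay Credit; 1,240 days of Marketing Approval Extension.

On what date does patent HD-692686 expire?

2025-07-20

Earliest priority filing: 25 August 1999.
Base term: 25 August 1999 + 21 years → 25 August 2020.
Processing Delay Credit: +621 days → 8 May 2022.
Marketing Approval Extension: 1240 days claimed exceeds the 1169-day cap, so +1169 days → 20 July 2025.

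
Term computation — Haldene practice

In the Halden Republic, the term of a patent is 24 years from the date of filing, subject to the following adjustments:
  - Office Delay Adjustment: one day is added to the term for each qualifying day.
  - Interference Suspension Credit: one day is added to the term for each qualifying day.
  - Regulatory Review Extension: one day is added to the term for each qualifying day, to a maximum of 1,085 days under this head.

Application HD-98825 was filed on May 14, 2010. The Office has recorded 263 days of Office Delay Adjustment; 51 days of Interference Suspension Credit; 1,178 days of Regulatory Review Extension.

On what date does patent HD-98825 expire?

2038-03-13

Base term: filing date + 24 years → 14 May 2034.
Office Delay Adjustment: +263 days → 1 February 2035.
Interference Suspension Credit: +51 days → 24 March 2035.
Regulatory Review Extension: 1178 days claimed exceeds the 1085-day cap, so +1085 days → 13 March 2038.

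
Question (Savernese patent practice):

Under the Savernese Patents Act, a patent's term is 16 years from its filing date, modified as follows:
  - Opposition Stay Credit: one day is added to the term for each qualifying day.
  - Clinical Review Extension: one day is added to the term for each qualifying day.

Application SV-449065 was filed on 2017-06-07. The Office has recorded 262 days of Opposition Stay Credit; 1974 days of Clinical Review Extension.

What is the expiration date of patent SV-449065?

Base term: filing date + 16 years → 7 June 2033.
Opposition Stay Credit: +262 days → 24 February 2034.
Clinical Review Extension: +1974 days → 22 July 2039.

July 22, 2039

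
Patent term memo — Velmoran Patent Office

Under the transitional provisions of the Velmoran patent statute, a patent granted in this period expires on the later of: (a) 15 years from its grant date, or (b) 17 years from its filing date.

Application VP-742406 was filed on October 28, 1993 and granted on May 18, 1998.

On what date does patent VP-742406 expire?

(a) grant + 15 years → 18 May 2013.
(b) filing + 17 years → 28 October 2010.
Later of the two: 18 May 2013.

2013-05-18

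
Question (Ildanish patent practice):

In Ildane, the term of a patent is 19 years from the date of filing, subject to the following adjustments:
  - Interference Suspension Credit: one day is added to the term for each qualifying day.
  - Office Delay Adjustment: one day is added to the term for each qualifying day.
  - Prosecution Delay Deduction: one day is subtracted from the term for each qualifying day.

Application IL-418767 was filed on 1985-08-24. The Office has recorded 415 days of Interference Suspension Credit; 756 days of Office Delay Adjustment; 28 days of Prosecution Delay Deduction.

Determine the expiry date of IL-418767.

2007-10-11

Base term: filing date + 19 years → 24 August 2004.
Interference Suspension Credit: +415 days → 13 October 2005.
Office Delay Adjustment: +756 days → 8 November 2007.
Prosecution Delay Deduction: −28 days → 11 October 2007.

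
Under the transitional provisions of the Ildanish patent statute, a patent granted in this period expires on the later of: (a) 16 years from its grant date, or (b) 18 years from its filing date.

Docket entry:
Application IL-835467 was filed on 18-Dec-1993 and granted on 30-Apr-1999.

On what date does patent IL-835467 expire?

April 30, 2015

(a) grant + 16 years → 30 April 2015.
(b) filing + 18 years → 18 December 2011.
Later of the two: 30 April 2015.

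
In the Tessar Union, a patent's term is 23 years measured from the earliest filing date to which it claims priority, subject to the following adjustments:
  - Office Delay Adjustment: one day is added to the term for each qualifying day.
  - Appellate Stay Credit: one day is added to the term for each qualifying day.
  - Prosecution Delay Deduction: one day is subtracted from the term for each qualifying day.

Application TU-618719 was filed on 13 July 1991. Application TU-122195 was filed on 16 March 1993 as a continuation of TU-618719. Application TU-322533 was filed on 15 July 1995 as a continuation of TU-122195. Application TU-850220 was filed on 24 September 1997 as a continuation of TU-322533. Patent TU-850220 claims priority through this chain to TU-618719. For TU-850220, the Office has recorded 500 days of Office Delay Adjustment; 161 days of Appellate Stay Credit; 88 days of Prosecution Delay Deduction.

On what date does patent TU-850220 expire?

February 6, 2016

Earliest priority filing: 13 July 1991.
Base term: 13 July 1991 + 23 years → 13 July 2014.
Office Delay Adjustment: +500 days → 25 November 2015.
Appellate Stay Credit: +161 days → 4 May 2016.
Prosecution Delay Deduction: −88 days → 6 February 2016.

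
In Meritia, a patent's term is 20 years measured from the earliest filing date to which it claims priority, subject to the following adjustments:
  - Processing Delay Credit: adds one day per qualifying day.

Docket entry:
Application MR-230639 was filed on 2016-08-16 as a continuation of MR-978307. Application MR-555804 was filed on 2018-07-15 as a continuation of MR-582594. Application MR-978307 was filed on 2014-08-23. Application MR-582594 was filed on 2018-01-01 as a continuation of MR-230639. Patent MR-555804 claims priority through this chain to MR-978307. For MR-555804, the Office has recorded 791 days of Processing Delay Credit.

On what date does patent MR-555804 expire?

Earliest priority filing: 23 August 2014.
Base term: 23 August 2014 + 20 years → 23 August 2034.
Processing Delay Credit: +791 days → 22 October 2036.

2036-10-22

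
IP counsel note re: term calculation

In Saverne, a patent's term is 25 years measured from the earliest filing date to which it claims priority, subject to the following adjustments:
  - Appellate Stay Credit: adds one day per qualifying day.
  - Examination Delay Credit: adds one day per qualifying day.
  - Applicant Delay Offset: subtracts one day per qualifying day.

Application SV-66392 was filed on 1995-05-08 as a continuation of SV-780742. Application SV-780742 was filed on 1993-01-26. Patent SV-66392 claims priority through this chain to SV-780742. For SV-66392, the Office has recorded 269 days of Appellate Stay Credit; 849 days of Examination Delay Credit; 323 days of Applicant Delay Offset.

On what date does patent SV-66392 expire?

Earliest priority filing: 26 January 1993.
Base term: 26 January 1993 + 25 years → 26 January 2018.
Appellate Stay Credit: +269 days → 22 October 2018.
Examination Delay Credit: +849 days → 17 February 2021.
Applicant Delay Offset: −323 days → 31 March 2020.

March 31, 2020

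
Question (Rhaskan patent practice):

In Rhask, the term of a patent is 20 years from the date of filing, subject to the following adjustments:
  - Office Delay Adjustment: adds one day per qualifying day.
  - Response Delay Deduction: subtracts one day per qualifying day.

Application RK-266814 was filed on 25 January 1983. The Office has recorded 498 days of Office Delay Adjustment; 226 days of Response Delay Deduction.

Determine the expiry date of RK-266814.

October 24, 2003

Base term: filing date + 20 years → 25 January 2003.
Office Delay Adjustment: +498 days → 6 June 2004.
Response Delay Deduction: −226 days → 24 October 2003.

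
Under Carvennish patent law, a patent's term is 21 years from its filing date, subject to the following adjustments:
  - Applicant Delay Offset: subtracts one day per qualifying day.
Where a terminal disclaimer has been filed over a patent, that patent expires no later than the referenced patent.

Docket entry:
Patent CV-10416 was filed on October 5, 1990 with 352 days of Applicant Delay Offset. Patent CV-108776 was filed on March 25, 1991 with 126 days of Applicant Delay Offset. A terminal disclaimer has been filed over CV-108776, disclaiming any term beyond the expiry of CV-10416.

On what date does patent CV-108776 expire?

2010-10-18

Natural term of CV-108776:
  Base: filing + 21 years → 25 March 2012.
  Applicant Delay Offset: −126 days → 20 November 2011.
Expiry of referenced patent CV-10416:
  Base: filing + 21 years → 5 October 2011.
  Applicant Delay Offset: −352 days → 18 October 2010.
Terminal disclaimer: CV-108776 expires on the earlier of 20 November 2011 and 18 October 2010.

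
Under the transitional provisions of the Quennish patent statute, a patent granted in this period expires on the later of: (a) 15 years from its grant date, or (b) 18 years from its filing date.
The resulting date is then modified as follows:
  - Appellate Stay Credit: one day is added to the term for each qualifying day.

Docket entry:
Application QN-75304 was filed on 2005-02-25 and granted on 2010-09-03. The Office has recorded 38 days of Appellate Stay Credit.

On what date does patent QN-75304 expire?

(a) grant + 15 years → 3 September 2025.
(b) filing + 18 years → 25 February 2023.
Later of the two: 3 September 2025.
Appellate Stay Credit: +38 days → 11 October 2025.

2025-10-11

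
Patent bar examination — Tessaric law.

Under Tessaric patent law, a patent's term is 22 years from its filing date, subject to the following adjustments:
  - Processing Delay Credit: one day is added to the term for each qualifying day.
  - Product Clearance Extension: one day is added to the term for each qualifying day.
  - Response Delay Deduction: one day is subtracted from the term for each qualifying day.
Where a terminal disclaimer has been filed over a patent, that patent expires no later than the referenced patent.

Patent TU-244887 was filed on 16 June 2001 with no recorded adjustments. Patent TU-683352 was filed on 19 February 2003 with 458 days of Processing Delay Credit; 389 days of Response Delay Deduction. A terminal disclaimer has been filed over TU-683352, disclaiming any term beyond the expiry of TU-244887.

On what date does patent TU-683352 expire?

Natural term of TU-683352:
  Base: filing + 22 years → 19 February 2025.
  Processing Delay Credit: +458 days → 23 May 2026.
  Response Delay Deduction: −389 days → 29 April 2025.
Expiry of referenced patent TU-244887:
  Base: filing + 22 years → 16 June 2023.
Terminal disclaimer: TU-683352 expires on the earlier of 29 April 2025 and 16 June 2023.

June 16, 2023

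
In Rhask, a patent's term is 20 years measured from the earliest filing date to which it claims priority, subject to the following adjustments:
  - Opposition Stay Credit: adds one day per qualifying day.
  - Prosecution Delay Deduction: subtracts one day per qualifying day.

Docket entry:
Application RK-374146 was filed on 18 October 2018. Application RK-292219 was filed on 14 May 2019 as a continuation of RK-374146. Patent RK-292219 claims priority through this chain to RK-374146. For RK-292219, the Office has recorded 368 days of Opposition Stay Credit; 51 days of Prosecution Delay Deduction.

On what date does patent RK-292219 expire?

August 31, 2039

Earliest priority filing: 18 October 2018.
Base term: 18 October 2018 + 20 years → 18 October 2038.
Opposition Stay Credit: +368 days → 21 October 2039.
Prosecution Delay Deduction: −51 days → 31 August 2039.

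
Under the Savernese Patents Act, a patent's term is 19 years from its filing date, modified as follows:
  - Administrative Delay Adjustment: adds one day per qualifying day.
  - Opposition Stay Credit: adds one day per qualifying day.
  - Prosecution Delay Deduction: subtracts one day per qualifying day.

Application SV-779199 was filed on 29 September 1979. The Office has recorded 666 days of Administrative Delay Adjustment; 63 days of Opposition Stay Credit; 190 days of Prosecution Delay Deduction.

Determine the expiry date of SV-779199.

Base term: filing date + 19 years → 29 September 1998.
Administrative Delay Adjustment: +666 days → 26 July 2000.
Opposition Stay Credit: +63 days → 27 September 2000.
Prosecution Delay Deduction: −190 days → 21 March 2000.

March 21, 2000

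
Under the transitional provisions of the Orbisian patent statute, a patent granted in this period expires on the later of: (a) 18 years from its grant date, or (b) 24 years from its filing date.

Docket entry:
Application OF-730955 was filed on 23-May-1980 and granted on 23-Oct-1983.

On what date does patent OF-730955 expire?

(a) grant + 18 years → 23 October 2001.
(b) filing + 24 years → 23 May 2004.
Later of the two: 23 May 2004.

May 23, 2004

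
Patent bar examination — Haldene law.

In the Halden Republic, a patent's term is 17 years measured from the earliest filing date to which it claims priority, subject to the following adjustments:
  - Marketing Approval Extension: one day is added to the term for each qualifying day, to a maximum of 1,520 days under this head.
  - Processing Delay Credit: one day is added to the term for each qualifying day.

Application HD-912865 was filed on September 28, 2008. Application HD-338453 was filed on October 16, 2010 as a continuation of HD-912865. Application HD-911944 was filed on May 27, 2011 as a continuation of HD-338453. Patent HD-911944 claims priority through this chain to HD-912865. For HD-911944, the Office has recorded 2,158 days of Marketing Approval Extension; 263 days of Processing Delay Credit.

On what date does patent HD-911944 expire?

Earliest priority filing: 28 September 2008.
Base term: 28 September 2008 + 17 years → 28 September 2025.
Marketing Approval Extension: 2158 days claimed exceeds the 1520-day cap, so +1520 days → 26 November 2029.
Processing Delay Credit: +263 days → 16 August 2030.

2030-08-16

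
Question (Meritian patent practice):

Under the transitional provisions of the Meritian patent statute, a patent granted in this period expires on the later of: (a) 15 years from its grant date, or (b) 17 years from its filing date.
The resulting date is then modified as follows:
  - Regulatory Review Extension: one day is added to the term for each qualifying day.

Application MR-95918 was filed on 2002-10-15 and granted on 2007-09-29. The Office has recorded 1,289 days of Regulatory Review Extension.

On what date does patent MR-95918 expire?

2026-04-10

(a) grant + 15 years → 29 September 2022.
(b) filing + 17 years → 15 October 2019.
Later of the two: 29 September 2022.
Regulatory Review Extension: +1289 days → 10 April 2026.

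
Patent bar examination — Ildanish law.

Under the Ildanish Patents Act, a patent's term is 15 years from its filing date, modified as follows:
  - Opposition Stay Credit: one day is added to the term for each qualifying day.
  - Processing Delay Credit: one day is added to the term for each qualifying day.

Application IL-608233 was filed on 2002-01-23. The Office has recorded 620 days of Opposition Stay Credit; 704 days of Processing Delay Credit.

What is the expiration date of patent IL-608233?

2020-09-08

Base term: filing date + 15 years → 23 January 2017.
Opposition Stay Credit: +620 days → 5 October 2018.
Processing Delay Credit: +704 days → 8 September 2020.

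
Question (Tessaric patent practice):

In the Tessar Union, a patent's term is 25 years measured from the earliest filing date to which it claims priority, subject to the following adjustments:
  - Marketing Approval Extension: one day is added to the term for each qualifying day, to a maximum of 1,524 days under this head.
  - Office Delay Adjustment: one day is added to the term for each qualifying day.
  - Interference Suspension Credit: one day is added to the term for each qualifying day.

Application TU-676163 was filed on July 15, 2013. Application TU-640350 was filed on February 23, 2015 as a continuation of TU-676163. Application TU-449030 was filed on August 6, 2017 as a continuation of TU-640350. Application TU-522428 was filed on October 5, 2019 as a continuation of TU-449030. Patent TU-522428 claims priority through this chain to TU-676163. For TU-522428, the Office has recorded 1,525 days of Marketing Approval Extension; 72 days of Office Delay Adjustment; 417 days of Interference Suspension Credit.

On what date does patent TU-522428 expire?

Earliest priority filing: 15 July 2013.
Base term: 15 July 2013 + 25 years → 15 July 2038.
Marketing Approval Extension: 1525 days claimed exceeds the 1524-day cap, so +1524 days → 16 September 2042.
Office Delay Adjustment: +72 days → 27 November 2042.
Interference Suspension Credit: +417 days → 18 January 2044.

January 18, 2044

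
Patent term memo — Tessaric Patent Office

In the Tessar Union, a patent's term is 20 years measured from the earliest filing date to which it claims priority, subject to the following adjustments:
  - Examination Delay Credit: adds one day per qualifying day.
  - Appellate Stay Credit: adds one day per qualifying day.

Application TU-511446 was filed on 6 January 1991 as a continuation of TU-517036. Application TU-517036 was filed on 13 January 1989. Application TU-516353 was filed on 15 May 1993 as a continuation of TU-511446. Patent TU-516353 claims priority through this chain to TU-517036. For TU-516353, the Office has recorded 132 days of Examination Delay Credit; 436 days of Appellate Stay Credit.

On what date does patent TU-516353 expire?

2010-08-04

Earliest priority filing: 13 January 1989.
Base term: 13 January 1989 + 20 years → 13 January 2009.
Examination Delay Credit: +132 days → 25 May 2009.
Appellate Stay Credit: +436 days → 4 August 2010.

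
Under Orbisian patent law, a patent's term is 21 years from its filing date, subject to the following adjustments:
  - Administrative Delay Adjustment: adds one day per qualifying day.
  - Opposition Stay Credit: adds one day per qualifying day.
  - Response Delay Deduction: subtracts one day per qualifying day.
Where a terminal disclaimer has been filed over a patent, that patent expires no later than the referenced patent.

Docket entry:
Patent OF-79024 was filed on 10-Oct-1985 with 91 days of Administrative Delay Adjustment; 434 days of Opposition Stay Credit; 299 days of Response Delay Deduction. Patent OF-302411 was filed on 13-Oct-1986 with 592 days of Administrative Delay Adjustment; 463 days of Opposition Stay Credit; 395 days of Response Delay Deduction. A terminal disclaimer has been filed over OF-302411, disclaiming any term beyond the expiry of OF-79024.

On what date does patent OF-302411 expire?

Natural term of OF-302411:
  Base: filing + 21 years → 13 October 2007.
  Administrative Delay Adjustment: +592 days → 27 May 2009.
  Opposition Stay Credit: +463 days → 2 September 2010.
  Response Delay Deduction: −395 days → 3 August 2009.
Expiry of referenced patent OF-79024:
  Base: filing + 21 years → 10 October 2006.
  Administrative Delay Adjustment: +91 days → 9 January 2007.
  Opposition Stay Credit: +434 days → 18 March 2008.
  Response Delay Deduction: −299 days → 24 May 2007.
Terminal disclaimer: OF-302411 expires on the earlier of 3 August 2009 and 24 May 2007.

2007-05-24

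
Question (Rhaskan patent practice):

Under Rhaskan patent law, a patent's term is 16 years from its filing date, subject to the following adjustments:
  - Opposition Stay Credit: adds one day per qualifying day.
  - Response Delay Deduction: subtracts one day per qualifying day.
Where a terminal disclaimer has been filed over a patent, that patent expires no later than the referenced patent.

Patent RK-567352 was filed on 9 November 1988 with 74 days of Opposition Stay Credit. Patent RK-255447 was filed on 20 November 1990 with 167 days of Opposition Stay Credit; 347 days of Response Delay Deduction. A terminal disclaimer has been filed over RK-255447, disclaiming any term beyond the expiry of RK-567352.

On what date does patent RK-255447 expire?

Natural term of RK-255447:
  Base: filing + 16 years → 20 November 2006.
  Opposition Stay Credit: +167 days → 6 May 2007.
  Response Delay Deduction: −347 days → 24 May 2006.
Expiry of referenced patent RK-567352:
  Base: filing + 16 years → 9 November 2004.
  Opposition Stay Credit: +74 days → 22 January 2005.
Terminal disclaimer: RK-255447 expires on the earlier of 24 May 2006 and 22 January 2005.

January 22, 2005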